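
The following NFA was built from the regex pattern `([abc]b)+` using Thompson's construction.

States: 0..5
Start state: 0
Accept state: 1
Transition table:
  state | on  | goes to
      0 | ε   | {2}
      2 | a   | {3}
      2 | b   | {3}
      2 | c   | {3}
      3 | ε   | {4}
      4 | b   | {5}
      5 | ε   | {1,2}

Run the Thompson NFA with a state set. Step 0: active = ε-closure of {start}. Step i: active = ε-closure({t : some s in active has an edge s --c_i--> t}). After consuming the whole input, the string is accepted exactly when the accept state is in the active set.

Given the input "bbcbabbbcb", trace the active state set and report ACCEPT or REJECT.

Answer: ACCEPT

Trace:
initial (ε-close {0}): {0,2}
'b' @ 1: {3,4}
'b' @ 2: {1,2,5}  [accepting]
'c' @ 3: {3,4}
'b' @ 4: {1,2,5}  [accepting]
'a' @ 5: {3,4}
'b' @ 6: {1,2,5}  [accepting]
'b' @ 7: {3,4}
'b' @ 8: {1,2,5}  [accepting]
'c' @ 9: {3,4}
'b' @ 10: {1,2,5}  [accepting]
end set {1,2,5} — state 1 in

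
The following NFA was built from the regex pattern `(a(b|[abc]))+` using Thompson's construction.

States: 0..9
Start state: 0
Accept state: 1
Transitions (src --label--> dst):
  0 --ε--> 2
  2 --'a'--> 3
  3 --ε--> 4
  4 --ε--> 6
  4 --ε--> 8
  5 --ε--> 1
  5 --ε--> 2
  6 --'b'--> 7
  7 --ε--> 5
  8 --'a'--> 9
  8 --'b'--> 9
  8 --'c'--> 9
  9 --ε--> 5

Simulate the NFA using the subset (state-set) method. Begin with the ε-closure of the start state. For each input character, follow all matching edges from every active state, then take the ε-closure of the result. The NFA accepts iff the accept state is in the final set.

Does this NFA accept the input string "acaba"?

Answer: REJECT

Steps:
start: ε-closure({0}) = {0,2}
'a' @ 1: {3,4,6,8}
'c' @ 2: {1,2,5,9}  (accept∈set)
'a' @ 3: {3,4,6,8}
'b' @ 4: {1,2,5,7,9}  (accept∈set)
'a' @ 5: {3,4,6,8}
after full input: {3,4,6,8}  (accept=1 not in)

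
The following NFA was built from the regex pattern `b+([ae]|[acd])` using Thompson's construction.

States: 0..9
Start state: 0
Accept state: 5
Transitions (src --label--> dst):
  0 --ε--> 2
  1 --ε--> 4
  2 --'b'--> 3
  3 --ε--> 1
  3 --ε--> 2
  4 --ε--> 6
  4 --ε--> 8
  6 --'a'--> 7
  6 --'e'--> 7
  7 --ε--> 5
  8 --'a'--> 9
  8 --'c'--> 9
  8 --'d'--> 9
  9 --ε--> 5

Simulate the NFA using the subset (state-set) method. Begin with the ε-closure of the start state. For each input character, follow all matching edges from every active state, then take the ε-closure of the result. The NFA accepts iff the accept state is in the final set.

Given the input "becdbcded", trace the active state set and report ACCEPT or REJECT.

Answer: REJECT

Trace:
S₀ = ε-closure({0}) = {0,2}
'b' @ 1: {1,2,3,4,6,8}
'e' @ 2: {5,7}  [accepting]
'c' @ 3: {}  — dead — no transitions
rest 'dbcded' ignored (set empty)
end set {} — state 5 not in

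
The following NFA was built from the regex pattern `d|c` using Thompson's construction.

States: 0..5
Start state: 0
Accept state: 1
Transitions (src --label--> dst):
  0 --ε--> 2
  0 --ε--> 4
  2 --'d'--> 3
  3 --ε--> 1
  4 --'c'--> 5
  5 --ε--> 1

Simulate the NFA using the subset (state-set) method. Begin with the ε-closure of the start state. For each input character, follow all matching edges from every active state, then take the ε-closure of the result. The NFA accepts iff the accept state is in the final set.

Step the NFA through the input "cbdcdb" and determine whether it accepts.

Answer: REJECT

Steps:
start: ε-closure({0}) = {0,2,4}
'c' @ 1: {1,5}  ✓accept
'b' @ 2: {}  — no active states
rest 'dcdb' ignored (set empty)
end set {} — state 1 not in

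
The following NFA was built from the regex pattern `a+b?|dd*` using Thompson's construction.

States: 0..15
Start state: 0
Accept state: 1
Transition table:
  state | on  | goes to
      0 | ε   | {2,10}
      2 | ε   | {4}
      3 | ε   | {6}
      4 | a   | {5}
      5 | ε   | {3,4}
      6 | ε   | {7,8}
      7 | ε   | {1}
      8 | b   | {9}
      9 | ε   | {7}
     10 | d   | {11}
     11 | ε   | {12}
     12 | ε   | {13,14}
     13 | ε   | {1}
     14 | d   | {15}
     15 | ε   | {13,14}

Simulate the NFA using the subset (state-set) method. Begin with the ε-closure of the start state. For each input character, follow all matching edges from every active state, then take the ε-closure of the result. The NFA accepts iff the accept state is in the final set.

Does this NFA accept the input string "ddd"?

S₀ = ε-closure({0}) = {0,2,4,10}
'd' @ 1: {1,11,12,13,14}  (accept∈set)
'd' @ 2: {1,13,14,15}  (accept∈set)
'd' @ 3: {1,13,14,15}  (accept∈set)
after full input: {1,13,14,15}  (accept=1 in)

Answer: ACCEPT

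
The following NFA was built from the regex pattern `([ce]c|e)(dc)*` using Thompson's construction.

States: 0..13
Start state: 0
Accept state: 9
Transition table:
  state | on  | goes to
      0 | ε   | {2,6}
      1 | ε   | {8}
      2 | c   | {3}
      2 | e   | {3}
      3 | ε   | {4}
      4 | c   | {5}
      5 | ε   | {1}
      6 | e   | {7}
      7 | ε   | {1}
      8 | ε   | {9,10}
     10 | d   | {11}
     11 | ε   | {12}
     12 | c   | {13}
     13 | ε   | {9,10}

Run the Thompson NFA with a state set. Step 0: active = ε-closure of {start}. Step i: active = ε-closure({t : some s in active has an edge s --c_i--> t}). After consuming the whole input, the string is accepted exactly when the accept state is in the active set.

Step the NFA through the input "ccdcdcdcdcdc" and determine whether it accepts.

Answer: ACCEPT

Derivation:
start: ε-closure({0}) = {0,2,6}
'c' @ 1: {3,4}
'c' @ 2: {1,5,8,9,10}  (accept∈set)
'd' @ 3: {11,12}
'c' @ 4: {9,10,13}  (accept∈set)
'd' @ 5: {11,12}
'c' @ 6: {9,10,13}  (accept∈set)
'd' @ 7: {11,12}
'c' @ 8: {9,10,13}  (accept∈set)
'd' @ 9: {11,12}
'c' @ 10: {9,10,13}  (accept∈set)
'd' @ 11: {11,12}
'c' @ 12: {9,10,13}  (accept∈set)
after full input: {9,10,13}  (accept=9 in)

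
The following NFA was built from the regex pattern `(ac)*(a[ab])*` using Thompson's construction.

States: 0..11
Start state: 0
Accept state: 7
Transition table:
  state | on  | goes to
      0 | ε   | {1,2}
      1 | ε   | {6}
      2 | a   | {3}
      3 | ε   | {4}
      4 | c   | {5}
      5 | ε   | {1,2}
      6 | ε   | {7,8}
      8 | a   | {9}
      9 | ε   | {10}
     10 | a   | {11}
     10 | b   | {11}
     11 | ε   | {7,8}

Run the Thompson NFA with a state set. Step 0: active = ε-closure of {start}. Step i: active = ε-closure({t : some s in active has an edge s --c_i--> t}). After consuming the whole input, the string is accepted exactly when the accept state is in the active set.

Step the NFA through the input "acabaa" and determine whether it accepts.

Answer: ACCEPT

Derivation:
S₀ = ε-closure({0}) = {0,1,2,6,7,8}
'a' @ 1: {3,4,9,10}
'c' @ 2: {1,2,5,6,7,8}  [accepting]
'a' @ 3: {3,4,9,10}
'b' @ 4: {7,8,11}  [accepting]
'a' @ 5: {9,10}
'a' @ 6: {7,8,11}  [accepting]
final: {7,8,11}; accept 7 in set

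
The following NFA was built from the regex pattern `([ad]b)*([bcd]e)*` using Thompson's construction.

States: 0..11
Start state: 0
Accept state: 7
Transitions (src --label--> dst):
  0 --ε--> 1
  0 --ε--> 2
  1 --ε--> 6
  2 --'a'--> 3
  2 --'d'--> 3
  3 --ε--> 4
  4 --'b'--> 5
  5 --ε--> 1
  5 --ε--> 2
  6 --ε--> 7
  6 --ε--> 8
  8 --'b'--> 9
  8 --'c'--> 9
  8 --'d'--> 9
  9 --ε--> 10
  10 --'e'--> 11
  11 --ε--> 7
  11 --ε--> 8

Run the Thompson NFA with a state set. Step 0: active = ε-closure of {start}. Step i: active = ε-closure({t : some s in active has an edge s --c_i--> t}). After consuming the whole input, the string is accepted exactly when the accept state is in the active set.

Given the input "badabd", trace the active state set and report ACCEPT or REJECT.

Answer: REJECT

Steps:
initial (ε-close {0}): {0,1,2,6,7,8}
'b' @ 1: {9,10}
'a' @ 2: {}  — state set empty
rest 'dabd' ignored (set empty)
final: {}; accept 7 not in set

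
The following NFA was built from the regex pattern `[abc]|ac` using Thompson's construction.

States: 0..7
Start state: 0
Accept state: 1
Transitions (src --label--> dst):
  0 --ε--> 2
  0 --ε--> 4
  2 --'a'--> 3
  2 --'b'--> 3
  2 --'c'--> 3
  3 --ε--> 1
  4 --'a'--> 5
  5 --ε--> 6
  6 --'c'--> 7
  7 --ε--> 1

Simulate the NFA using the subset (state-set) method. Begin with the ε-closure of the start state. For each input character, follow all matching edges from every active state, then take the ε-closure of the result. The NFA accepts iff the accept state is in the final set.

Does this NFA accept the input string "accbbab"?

start: ε-closure({0}) = {0,2,4}
'a' @ 1: {1,3,5,6}  [accepting]
'c' @ 2: {1,7}  [accepting]
'c' @ 3: {}  — dead — no transitions
rest 'bbab' ignored (set empty)
end set {} — state 1 not in

Answer: REJECT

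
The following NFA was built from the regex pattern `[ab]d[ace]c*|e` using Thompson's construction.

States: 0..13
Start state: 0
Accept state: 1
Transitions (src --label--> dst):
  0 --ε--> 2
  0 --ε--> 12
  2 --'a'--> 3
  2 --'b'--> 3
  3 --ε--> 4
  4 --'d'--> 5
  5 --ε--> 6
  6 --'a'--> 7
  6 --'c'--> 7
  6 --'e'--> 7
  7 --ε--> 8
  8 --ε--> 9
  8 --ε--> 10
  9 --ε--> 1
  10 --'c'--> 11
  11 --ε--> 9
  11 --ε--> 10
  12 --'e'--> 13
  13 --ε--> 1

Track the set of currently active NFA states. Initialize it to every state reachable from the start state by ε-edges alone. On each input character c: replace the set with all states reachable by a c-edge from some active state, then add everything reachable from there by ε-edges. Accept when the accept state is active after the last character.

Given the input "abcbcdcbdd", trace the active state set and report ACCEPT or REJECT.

Answer: REJECT

Trace:
initial (ε-close {0}): {0,2,12}
'a' @ 1: {3,4}
'b' @ 2: {}  — dead — no transitions
rest 'cbcdcbdd' ignored (set empty)
final: {}; accept 1 not in set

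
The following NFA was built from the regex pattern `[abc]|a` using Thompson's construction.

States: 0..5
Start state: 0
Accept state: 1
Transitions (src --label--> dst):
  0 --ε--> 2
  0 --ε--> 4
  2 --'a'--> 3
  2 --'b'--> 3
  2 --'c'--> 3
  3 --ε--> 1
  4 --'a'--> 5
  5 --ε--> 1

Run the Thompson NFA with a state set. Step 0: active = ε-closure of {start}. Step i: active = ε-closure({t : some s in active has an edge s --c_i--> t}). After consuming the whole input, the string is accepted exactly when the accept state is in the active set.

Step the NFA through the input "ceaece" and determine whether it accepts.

Answer: REJECT

Trace:
S₀ = ε-closure({0}) = {0,2,4}
'c' @ 1: {1,3}  (accept∈set)
'e' @ 2: {}  — no active states
rest 'aece' ignored (set empty)
final: {}; accept 1 not in set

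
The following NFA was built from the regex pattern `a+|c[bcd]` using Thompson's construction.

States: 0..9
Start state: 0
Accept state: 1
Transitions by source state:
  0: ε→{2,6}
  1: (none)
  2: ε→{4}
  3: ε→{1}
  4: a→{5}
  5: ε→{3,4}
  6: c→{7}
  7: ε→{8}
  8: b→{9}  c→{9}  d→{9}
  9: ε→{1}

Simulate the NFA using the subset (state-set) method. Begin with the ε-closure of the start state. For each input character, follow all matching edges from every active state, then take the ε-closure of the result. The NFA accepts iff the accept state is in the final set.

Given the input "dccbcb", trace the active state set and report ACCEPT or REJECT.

Answer: REJECT

Steps:
start: ε-closure({0}) = {0,2,4,6}
'd' @ 1: {}  — state set empty
rest 'ccbcb' ignored (set empty)
after full input: {}  (accept=1 not in)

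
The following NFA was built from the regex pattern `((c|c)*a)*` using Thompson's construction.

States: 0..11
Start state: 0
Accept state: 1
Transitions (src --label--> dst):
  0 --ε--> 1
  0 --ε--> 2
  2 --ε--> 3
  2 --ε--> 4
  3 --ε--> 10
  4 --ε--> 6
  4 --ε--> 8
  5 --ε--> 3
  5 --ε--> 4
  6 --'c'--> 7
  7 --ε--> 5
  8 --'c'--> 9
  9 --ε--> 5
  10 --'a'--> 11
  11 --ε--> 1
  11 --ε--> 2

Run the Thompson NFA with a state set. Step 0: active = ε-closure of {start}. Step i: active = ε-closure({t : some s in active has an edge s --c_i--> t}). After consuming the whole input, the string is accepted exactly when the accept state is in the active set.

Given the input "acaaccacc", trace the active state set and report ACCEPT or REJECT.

initial (ε-close {0}): {0,1,2,3,4,6,8,10}
'a' @ 1: {1,2,3,4,6,8,10,11}  [accepting]
'c' @ 2: {3,4,5,6,7,8,9,10}
'a' @ 3: {1,2,3,4,6,8,10,11}  [accepting]
'a' @ 4: {1,2,3,4,6,8,10,11}  [accepting]
'c' @ 5: {3,4,5,6,7,8,9,10}
'c' @ 6: {3,4,5,6,7,8,9,10}
'a' @ 7: {1,2,3,4,6,8,10,11}  [accepting]
'c' @ 8: {3,4,5,6,7,8,9,10}
'c' @ 9: {3,4,5,6,7,8,9,10}
end set {3,4,5,6,7,8,9,10} — state 1 not in

Answer: REJECT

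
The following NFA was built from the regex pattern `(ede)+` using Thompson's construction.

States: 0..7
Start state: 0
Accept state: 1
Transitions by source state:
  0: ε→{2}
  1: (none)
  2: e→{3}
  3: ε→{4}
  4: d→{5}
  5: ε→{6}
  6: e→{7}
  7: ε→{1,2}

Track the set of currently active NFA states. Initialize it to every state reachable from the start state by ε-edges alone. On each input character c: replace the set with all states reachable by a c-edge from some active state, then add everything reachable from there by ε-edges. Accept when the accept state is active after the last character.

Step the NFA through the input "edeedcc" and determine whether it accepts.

Answer: REJECT

Steps:
S₀ = ε-closure({0}) = {0,2}
'e' @ 1: {3,4}
'd' @ 2: {5,6}
'e' @ 3: {1,2,7}  (accept∈set)
'e' @ 4: {3,4}
'd' @ 5: {5,6}
'c' @ 6: {}  — dead — no transitions
rest 'c' ignored (set empty)
after full input: {}  (accept=1 not in)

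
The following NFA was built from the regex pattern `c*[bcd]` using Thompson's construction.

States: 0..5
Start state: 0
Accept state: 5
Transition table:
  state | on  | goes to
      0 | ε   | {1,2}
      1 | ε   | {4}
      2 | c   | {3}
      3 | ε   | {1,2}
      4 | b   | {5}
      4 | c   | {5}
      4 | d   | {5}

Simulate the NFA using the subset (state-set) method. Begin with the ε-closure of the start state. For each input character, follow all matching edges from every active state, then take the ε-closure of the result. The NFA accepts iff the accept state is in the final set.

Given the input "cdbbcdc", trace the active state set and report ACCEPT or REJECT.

Answer: REJECT

Derivation:
start: ε-closure({0}) = {0,1,2,4}
'c' @ 1: {1,2,3,4,5}  ✓accept
'd' @ 2: {5}  ✓accept
'b' @ 3: {}  — no active states
rest 'bcdc' ignored (set empty)
end set {} — state 5 not in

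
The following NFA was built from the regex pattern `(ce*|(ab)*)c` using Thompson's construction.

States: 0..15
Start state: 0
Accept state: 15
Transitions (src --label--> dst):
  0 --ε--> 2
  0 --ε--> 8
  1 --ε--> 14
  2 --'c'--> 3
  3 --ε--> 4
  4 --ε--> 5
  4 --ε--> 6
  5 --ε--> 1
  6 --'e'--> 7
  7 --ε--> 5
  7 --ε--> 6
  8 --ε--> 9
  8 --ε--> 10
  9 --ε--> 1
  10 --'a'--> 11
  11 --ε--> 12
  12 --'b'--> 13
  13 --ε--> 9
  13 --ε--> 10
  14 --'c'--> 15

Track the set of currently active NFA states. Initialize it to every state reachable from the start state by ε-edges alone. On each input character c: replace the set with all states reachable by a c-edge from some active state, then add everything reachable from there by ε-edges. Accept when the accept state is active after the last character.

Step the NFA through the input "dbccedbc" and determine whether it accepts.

start: ε-closure({0}) = {0,1,2,8,9,10,14}
'd' @ 1: {}  — no active states
rest 'bccedbc' ignored (set empty)
after full input: {}  (accept=15 not in)

Answer: REJECT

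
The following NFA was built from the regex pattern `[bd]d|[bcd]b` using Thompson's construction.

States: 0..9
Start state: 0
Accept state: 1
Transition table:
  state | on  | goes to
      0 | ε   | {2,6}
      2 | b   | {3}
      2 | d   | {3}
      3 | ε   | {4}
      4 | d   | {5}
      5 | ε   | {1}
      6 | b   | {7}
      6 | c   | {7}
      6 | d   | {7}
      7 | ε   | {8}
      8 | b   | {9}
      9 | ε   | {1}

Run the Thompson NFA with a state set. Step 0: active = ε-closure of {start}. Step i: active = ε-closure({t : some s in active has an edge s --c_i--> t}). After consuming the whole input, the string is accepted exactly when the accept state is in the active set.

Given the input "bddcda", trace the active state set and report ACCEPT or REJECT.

start: ε-closure({0}) = {0,2,6}
'b' @ 1: {3,4,7,8}
'd' @ 2: {1,5}  ✓accept
'd' @ 3: {}  — state set empty
rest 'cda' ignored (set empty)
final: {}; accept 1 not in set

Answer: REJECT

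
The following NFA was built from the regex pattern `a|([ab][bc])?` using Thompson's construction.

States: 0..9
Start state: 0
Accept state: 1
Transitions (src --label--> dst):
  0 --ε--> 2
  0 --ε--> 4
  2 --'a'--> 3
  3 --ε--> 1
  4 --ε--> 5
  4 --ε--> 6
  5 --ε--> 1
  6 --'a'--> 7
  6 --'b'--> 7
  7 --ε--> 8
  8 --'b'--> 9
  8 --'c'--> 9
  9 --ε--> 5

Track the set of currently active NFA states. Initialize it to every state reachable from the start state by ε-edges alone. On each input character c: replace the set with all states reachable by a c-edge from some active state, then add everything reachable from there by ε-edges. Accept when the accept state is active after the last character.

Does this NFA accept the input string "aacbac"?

S₀ = ε-closure({0}) = {0,1,2,4,5,6}
'a' @ 1: {1,3,7,8}  ✓accept
'a' @ 2: {}  — dead — no transitions
rest 'cbac' ignored (set empty)
after full input: {}  (accept=1 not in)

Answer: REJECT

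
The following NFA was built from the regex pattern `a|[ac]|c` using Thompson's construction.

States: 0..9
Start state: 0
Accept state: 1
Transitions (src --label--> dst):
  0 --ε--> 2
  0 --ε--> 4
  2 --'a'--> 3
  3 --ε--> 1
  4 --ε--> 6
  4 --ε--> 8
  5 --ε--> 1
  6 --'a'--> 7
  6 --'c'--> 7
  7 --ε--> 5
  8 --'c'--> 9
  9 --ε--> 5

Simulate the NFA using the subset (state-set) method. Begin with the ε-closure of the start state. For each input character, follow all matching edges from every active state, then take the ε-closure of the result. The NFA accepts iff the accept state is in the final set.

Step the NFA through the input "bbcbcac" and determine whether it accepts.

S₀ = ε-closure({0}) = {0,2,4,6,8}
'b' @ 1: {}  — dead — no transitions
rest 'bcbcac' ignored (set empty)
after full input: {}  (accept=1 not in)

Answer: REJECT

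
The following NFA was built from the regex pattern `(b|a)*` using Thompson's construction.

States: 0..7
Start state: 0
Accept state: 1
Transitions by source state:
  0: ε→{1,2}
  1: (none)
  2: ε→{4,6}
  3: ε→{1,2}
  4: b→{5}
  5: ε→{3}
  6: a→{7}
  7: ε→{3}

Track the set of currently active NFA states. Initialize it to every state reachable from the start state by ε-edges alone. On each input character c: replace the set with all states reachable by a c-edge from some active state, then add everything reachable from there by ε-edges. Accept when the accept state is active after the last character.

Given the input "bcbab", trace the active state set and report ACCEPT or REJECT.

initial (ε-close {0}): {0,1,2,4,6}
'b' @ 1: {1,2,3,4,5,6}  [accepting]
'c' @ 2: {}  — dead — no transitions
rest 'bab' ignored (set empty)
after full input: {}  (accept=1 not in)

Answer: REJECT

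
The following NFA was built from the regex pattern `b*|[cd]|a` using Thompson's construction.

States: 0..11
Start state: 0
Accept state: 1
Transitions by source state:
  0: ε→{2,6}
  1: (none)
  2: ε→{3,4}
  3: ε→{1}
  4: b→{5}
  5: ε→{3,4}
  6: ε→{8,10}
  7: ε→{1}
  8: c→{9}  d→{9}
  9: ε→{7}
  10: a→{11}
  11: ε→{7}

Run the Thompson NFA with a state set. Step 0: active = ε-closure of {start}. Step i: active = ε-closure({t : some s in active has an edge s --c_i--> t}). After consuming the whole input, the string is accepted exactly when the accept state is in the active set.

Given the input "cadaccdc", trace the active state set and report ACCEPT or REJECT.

initial (ε-close {0}): {0,1,2,3,4,6,8,10}
'c' @ 1: {1,7,9}  [accepting]
'a' @ 2: {}  — dead — no transitions
rest 'daccdc' ignored (set empty)
final: {}; accept 1 not in set

Answer: REJECT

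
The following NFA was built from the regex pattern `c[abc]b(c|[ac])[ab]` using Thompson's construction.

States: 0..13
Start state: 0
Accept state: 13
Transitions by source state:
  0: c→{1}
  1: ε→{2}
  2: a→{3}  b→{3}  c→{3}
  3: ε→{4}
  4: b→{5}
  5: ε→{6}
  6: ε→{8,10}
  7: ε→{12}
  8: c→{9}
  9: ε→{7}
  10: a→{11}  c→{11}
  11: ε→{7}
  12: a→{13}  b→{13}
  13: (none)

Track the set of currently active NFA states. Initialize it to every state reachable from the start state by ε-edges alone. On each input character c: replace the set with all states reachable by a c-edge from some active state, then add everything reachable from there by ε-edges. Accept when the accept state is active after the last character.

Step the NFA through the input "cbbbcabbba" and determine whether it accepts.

initial (ε-close {0}): {0}
'c' @ 1: {1,2}
'b' @ 2: {3,4}
'b' @ 3: {5,6,8,10}
'b' @ 4: {}  — dead — no transitions
rest 'cabbba' ignored (set empty)
final: {}; accept 13 not in set

Answer: REJECT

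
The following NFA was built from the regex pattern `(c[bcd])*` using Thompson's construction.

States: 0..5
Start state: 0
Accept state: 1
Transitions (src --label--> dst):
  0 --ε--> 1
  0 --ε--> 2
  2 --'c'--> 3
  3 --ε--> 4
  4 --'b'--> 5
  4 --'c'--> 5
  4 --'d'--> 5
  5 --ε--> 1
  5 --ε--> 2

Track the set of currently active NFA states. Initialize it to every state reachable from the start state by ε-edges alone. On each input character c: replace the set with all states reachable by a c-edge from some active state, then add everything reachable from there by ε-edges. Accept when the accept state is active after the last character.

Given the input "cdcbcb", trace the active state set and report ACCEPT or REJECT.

Answer: ACCEPT

Steps:
initial (ε-close {0}): {0,1,2}
'c' @ 1: {3,4}
'd' @ 2: {1,2,5}  ✓accept
'c' @ 3: {3,4}
'b' @ 4: {1,2,5}  ✓accept
'c' @ 5: {3,4}
'b' @ 6: {1,2,5}  ✓accept
after full input: {1,2,5}  (accept=1 in)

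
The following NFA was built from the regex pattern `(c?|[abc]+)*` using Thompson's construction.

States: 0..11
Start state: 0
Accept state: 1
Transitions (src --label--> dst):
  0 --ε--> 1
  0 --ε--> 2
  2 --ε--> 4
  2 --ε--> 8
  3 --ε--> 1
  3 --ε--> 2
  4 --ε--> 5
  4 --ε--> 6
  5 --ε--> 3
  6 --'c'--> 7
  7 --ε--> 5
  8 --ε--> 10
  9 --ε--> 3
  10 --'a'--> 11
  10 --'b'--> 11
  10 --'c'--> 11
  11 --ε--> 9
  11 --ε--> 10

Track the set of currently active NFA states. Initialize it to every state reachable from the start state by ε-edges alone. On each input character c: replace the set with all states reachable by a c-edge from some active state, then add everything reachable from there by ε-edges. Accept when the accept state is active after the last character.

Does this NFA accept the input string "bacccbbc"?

S₀ = ε-closure({0}) = {0,1,2,3,4,5,6,8,10}
'b' @ 1: {1,2,3,4,5,6,8,9,10,11}  (accept∈set)
'a' @ 2: {1,2,3,4,5,6,8,9,10,11}  (accept∈set)
'c' @ 3: {1,2,3,4,5,6,7,8,9,10,11}  (accept∈set)
'c' @ 4: {1,2,3,4,5,6,7,8,9,10,11}  (accept∈set)
'c' @ 5: {1,2,3,4,5,6,7,8,9,10,11}  (accept∈set)
'b' @ 6: {1,2,3,4,5,6,8,9,10,11}  (accept∈set)
'b' @ 7: {1,2,3,4,5,6,8,9,10,11}  (accept∈set)
'c' @ 8: {1,2,3,4,5,6,7,8,9,10,11}  (accept∈set)
end set {1,2,3,4,5,6,7,8,9,10,11} — state 1 in

Answer: ACCEPT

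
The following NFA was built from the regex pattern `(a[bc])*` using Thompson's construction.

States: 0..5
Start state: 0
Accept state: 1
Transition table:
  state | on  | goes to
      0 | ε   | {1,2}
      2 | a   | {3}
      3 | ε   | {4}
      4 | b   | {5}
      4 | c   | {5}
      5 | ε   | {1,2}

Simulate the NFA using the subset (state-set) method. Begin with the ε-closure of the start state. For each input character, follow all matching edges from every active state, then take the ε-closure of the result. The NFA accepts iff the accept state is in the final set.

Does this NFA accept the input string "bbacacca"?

initial (ε-close {0}): {0,1,2}
'b' @ 1: {}  — state set empty
rest 'bacacca' ignored (set empty)
final: {}; accept 1 not in set

Answer: REJECT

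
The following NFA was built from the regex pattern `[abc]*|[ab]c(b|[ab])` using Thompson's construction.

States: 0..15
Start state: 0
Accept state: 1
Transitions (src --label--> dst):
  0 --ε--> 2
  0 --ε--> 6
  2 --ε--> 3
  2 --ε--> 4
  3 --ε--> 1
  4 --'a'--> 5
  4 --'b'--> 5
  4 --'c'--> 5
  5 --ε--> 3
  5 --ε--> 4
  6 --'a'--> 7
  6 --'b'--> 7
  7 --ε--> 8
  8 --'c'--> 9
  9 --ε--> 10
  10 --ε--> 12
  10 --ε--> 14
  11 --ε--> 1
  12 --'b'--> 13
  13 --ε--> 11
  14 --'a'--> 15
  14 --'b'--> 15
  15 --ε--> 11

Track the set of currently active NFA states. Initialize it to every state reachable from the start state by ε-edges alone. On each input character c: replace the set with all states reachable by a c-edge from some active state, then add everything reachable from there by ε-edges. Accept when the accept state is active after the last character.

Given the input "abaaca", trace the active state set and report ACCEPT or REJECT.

initial (ε-close {0}): {0,1,2,3,4,6}
'a' @ 1: {1,3,4,5,7,8}  ✓accept
'b' @ 2: {1,3,4,5}  ✓accept
'a' @ 3: {1,3,4,5}  ✓accept
'a' @ 4: {1,3,4,5}  ✓accept
'c' @ 5: {1,3,4,5}  ✓accept
'a' @ 6: {1,3,4,5}  ✓accept
after full input: {1,3,4,5}  (accept=1 in)

Answer: ACCEPT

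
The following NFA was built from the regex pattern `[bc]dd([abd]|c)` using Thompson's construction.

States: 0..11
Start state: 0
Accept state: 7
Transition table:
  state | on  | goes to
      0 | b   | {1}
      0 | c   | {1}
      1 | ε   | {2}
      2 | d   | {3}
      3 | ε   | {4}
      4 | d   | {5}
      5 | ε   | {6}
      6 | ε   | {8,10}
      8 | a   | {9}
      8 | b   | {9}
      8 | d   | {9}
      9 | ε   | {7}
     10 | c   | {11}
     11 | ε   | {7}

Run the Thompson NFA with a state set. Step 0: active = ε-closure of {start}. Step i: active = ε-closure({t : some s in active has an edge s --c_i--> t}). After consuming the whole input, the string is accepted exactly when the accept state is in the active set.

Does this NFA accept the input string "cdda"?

initial (ε-close {0}): {0}
'c' @ 1: {1,2}
'd' @ 2: {3,4}
'd' @ 3: {5,6,8,10}
'a' @ 4: {7,9}  ✓accept
final: {7,9}; accept 7 in set

Answer: ACCEPT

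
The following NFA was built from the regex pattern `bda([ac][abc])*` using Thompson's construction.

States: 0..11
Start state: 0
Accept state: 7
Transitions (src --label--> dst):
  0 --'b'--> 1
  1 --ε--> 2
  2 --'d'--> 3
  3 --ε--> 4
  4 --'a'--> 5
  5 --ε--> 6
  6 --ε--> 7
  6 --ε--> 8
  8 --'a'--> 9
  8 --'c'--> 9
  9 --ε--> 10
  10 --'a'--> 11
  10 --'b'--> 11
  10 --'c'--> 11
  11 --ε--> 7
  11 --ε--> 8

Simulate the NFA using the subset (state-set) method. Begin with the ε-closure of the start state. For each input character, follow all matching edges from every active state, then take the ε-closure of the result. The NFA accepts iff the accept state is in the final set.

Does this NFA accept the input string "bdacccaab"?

initial (ε-close {0}): {0}
'b' @ 1: {1,2}
'd' @ 2: {3,4}
'a' @ 3: {5,6,7,8}  ✓accept
'c' @ 4: {9,10}
'c' @ 5: {7,8,11}  ✓accept
'c' @ 6: {9,10}
'a' @ 7: {7,8,11}  ✓accept
'a' @ 8: {9,10}
'b' @ 9: {7,8,11}  ✓accept
final: {7,8,11}; accept 7 in set

Answer: ACCEPT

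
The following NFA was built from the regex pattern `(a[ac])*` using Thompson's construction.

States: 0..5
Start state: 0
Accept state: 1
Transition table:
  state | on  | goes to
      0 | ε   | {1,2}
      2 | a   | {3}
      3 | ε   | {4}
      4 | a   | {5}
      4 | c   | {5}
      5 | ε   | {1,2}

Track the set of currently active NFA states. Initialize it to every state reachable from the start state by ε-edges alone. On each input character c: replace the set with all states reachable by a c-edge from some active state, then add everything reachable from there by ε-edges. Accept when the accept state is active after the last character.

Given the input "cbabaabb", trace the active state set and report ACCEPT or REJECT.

start: ε-closure({0}) = {0,1,2}
'c' @ 1: {}  — no active states
rest 'babaabb' ignored (set empty)
end set {} — state 1 not in

Answer: REJECT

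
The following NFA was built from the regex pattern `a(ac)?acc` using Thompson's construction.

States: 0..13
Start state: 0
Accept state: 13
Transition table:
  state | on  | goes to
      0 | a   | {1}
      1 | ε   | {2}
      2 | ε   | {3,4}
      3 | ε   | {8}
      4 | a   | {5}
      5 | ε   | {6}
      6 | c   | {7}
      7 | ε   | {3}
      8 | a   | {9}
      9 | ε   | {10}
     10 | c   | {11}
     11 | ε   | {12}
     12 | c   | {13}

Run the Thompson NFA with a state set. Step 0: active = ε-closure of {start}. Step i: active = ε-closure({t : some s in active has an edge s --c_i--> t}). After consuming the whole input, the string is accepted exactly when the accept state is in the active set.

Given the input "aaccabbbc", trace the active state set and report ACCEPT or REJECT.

initial (ε-close {0}): {0}
'a' @ 1: {1,2,3,4,8}
'a' @ 2: {5,6,9,10}
'c' @ 3: {3,7,8,11,12}
'c' @ 4: {13}  (accept∈set)
'a' @ 5: {}  — no active states
rest 'bbbc' ignored (set empty)
end set {} — state 13 not in

Answer: REJECT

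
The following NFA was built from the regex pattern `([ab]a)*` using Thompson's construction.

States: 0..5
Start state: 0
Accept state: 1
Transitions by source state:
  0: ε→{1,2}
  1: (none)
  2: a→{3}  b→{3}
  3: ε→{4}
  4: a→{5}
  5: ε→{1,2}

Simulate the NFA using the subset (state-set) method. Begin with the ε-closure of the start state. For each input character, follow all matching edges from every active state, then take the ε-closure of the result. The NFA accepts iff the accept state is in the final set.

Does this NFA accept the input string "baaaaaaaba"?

Answer: ACCEPT

Derivation:
S₀ = ε-closure({0}) = {0,1,2}
'b' @ 1: {3,4}
'a' @ 2: {1,2,5}  ✓accept
'a' @ 3: {3,4}
'a' @ 4: {1,2,5}  ✓accept
'a' @ 5: {3,4}
'a' @ 6: {1,2,5}  ✓accept
'a' @ 7: {3,4}
'a' @ 8: {1,2,5}  ✓accept
'b' @ 9: {3,4}
'a' @ 10: {1,2,5}  ✓accept
after full input: {1,2,5}  (accept=1 in)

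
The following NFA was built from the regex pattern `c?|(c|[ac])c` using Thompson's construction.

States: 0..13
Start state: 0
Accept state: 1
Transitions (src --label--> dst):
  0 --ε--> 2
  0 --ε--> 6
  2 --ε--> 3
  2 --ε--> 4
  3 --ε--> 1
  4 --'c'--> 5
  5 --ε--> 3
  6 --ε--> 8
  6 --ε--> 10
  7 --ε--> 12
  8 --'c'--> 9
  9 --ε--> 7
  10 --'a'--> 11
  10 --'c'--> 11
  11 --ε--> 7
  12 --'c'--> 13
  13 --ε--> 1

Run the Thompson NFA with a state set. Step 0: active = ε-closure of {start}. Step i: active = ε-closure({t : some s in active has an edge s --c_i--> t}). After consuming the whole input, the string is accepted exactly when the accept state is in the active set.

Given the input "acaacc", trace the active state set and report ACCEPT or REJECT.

Answer: REJECT

Steps:
start: ε-closure({0}) = {0,1,2,3,4,6,8,10}
'a' @ 1: {7,11,12}
'c' @ 2: {1,13}  ✓accept
'a' @ 3: {}  — no active states
rest 'acc' ignored (set empty)
after full input: {}  (accept=1 not in)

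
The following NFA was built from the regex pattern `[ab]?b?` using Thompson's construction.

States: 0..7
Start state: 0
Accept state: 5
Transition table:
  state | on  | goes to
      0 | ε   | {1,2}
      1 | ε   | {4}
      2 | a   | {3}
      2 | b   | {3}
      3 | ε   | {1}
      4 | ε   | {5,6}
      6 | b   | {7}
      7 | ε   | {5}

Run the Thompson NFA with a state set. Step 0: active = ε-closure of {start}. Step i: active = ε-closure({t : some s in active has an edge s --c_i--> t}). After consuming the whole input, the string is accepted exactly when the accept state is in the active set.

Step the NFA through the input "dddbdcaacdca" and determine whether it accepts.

Answer: REJECT

Steps:
S₀ = ε-closure({0}) = {0,1,2,4,5,6}
'd' @ 1: {}  — state set empty
rest 'ddbdcaacdca' ignored (set empty)
final: {}; accept 5 not in set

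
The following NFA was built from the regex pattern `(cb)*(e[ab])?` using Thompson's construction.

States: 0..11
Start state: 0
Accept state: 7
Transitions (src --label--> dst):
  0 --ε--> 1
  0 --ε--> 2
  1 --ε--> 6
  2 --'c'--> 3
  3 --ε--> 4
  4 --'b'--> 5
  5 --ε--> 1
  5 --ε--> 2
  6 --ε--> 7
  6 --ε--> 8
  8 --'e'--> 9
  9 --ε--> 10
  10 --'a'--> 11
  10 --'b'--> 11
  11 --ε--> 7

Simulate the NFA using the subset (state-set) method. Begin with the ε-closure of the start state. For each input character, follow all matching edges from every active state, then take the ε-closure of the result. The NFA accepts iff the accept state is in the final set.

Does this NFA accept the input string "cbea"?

Answer: ACCEPT

Steps:
initial (ε-close {0}): {0,1,2,6,7,8}
'c' @ 1: {3,4}
'b' @ 2: {1,2,5,6,7,8}  ✓accept
'e' @ 3: {9,10}
'a' @ 4: {7,11}  ✓accept
end set {7,11} — state 7 in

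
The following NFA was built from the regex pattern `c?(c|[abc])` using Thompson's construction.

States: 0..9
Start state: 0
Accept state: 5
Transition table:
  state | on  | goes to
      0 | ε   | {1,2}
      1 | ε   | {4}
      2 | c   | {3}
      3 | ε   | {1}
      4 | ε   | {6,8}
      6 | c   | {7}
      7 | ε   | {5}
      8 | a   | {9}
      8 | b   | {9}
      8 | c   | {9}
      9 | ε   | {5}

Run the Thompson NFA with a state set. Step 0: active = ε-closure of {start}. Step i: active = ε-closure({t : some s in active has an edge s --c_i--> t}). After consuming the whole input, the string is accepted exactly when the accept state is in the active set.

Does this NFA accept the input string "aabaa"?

initial (ε-close {0}): {0,1,2,4,6,8}
'a' @ 1: {5,9}  ✓accept
'a' @ 2: {}  — state set empty
rest 'baa' ignored (set empty)
end set {} — state 5 not in

Answer: REJECT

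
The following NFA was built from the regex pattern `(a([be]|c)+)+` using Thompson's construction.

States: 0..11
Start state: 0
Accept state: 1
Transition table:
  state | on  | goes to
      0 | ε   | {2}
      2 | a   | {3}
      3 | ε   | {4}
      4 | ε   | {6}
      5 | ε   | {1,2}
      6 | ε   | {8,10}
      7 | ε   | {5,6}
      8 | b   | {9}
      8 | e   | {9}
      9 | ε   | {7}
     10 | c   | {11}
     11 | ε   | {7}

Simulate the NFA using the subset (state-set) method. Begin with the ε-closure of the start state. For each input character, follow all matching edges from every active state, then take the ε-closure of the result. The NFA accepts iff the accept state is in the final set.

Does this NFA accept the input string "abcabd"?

Answer: REJECT

Trace:
initial (ε-close {0}): {0,2}
'a' @ 1: {3,4,6,8,10}
'b' @ 2: {1,2,5,6,7,8,9,10}  [accepting]
'c' @ 3: {1,2,5,6,7,8,10,11}  [accepting]
'a' @ 4: {3,4,6,8,10}
'b' @ 5: {1,2,5,6,7,8,9,10}  [accepting]
'd' @ 6: {}  — dead — no transitions
final: {}; accept 1 not in set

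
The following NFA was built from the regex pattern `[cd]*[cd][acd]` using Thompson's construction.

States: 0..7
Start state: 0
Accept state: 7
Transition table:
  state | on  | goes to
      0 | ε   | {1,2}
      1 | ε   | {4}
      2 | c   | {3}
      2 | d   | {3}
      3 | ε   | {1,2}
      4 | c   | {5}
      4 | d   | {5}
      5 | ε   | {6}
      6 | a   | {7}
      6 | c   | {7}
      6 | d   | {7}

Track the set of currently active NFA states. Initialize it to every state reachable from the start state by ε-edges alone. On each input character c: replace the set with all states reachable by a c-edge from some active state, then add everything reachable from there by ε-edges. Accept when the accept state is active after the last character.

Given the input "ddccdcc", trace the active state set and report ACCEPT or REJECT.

S₀ = ε-closure({0}) = {0,1,2,4}
'd' @ 1: {1,2,3,4,5,6}
'd' @ 2: {1,2,3,4,5,6,7}  (accept∈set)
'c' @ 3: {1,2,3,4,5,6,7}  (accept∈set)
'c' @ 4: {1,2,3,4,5,6,7}  (accept∈set)
'd' @ 5: {1,2,3,4,5,6,7}  (accept∈set)
'c' @ 6: {1,2,3,4,5,6,7}  (accept∈set)
'c' @ 7: {1,2,3,4,5,6,7}  (accept∈set)
final: {1,2,3,4,5,6,7}; accept 7 in set

Answer: ACCEPT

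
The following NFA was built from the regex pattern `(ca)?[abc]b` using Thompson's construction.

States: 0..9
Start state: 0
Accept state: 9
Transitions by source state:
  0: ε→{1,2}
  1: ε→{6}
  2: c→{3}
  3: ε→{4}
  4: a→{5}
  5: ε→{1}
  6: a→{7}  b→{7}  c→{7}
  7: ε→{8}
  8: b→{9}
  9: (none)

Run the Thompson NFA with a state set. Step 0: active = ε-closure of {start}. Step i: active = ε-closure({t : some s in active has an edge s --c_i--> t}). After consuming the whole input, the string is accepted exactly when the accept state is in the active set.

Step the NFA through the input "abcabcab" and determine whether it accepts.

Answer: REJECT

Derivation:
S₀ = ε-closure({0}) = {0,1,2,6}
'a' @ 1: {7,8}
'b' @ 2: {9}  (accept∈set)
'c' @ 3: {}  — no active states
rest 'abcab' ignored (set empty)
after full input: {}  (accept=9 not in)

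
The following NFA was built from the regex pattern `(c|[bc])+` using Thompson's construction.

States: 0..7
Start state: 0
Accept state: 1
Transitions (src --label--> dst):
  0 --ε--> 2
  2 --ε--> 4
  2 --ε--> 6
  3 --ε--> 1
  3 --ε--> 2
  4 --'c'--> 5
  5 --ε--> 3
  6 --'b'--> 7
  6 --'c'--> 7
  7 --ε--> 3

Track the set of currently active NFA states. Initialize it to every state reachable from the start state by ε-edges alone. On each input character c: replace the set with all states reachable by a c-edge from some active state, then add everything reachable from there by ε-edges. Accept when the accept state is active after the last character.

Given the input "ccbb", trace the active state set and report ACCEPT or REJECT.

Answer: ACCEPT

Steps:
start: ε-closure({0}) = {0,2,4,6}
'c' @ 1: {1,2,3,4,5,6,7}  ✓accept
'c' @ 2: {1,2,3,4,5,6,7}  ✓accept
'b' @ 3: {1,2,3,4,6,7}  ✓accept
'b' @ 4: {1,2,3,4,6,7}  ✓accept
final: {1,2,3,4,6,7}; accept 1 in set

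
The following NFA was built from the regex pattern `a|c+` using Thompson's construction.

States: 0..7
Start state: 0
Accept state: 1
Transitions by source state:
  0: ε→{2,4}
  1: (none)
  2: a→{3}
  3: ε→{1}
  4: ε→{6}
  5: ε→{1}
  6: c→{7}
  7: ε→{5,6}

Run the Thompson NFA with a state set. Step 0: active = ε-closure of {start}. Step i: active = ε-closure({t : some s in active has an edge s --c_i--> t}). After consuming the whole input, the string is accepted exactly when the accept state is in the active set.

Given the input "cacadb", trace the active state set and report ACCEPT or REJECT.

Answer: REJECT

Trace:
start: ε-closure({0}) = {0,2,4,6}
'c' @ 1: {1,5,6,7}  [accepting]
'a' @ 2: {}  — no active states
rest 'cadb' ignored (set empty)
end set {} — state 1 not in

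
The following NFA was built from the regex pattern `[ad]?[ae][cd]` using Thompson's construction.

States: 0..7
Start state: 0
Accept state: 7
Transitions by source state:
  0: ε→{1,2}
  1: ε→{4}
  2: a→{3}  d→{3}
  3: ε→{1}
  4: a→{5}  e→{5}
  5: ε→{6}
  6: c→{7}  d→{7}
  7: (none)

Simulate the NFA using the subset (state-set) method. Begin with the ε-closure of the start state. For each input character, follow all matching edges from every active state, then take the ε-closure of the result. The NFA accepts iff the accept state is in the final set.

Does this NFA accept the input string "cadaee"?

S₀ = ε-closure({0}) = {0,1,2,4}
'c' @ 1: {}  — dead — no transitions
rest 'adaee' ignored (set empty)
end set {} — state 7 not in

Answer: REJECT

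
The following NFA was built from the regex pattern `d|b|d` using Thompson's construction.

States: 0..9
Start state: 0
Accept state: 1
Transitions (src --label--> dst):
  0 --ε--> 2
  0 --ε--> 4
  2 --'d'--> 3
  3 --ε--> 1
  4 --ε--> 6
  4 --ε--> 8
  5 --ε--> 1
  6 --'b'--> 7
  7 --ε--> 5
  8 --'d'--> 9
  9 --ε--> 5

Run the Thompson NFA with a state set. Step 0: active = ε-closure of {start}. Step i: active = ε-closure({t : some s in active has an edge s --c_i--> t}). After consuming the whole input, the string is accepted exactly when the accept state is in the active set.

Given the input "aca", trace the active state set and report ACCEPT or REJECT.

Answer: REJECT

Steps:
initial (ε-close {0}): {0,2,4,6,8}
'a' @ 1: {}  — no active states
rest 'ca' ignored (set empty)
end set {} — state 1 not in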